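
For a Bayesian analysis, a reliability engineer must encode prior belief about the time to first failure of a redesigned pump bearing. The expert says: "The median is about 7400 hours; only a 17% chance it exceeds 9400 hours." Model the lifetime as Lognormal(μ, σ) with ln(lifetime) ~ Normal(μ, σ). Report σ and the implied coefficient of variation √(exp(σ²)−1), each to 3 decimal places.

If T ~ Lognormal(μ,σ) then ln T ~ Normal(μ,σ), so the p-quantile of ln T is μ + z_p·σ.
ln(7400) = 8.909 and ln(9400) = 9.148; z_{0.5} = 0, z_{0.83} = 0.9542.
σ = (9.148 − 8.909)/(0.9542 − (0)) = 0.251.
μ = 8.909 − (0)·0.251 = 8.909.
CV = √(exp(σ²)−1) = √(exp(0.0629)−1) = 0.255.

σ ≈ 0.251, CV ≈ 0.255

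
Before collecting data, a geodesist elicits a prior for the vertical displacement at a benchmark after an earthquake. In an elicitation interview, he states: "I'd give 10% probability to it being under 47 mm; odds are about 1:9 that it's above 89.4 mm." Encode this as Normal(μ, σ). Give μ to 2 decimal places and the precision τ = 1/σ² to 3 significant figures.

μ = 68.20, τ = 0.00365

For Normal(μ,σ), the p-quantile is μ + z_p·σ. Here z_{0.1} = -1.282, z_{0.9} = 1.282.
So 47 = μ − 1.282σ and 89.4 = μ + 1.282σ.
Subtracting: σ = (89.4 − 47)/(1.282 − (-1.282)) = 16.54.
Then μ = 47 − (-1.282)·16.54 = 68.20.
Precision τ = 1/σ² = 1/16.54² = 0.00365.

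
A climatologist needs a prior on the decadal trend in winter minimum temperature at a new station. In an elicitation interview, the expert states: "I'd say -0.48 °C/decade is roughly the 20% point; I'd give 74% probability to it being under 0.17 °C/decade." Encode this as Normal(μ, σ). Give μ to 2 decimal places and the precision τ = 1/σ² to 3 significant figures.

The p-quantile of Normal(μ,σ) is μ + z_p·σ, with z_{0.2} = -0.8416 and z_{0.74} = 0.6433.
Eliminate σ: μ = (z₂·x₁ − z₁·x₂)/(z₂ − z₁) = (0.6433·-0.48 − (-0.8416)·0.17)/1.485 = -0.11.
Then σ = (x₂ − x₁)/(z₂ − z₁) = (0.17 − -0.48)/1.485 = 0.44.
Precision τ = 1/σ² = 1/0.4377² = 5.22.

μ = -0.11, τ = 5.22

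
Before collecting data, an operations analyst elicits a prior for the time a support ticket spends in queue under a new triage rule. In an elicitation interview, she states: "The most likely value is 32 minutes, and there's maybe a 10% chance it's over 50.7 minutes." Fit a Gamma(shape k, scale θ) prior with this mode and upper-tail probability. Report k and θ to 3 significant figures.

k ≈ 9.86, θ ≈ 3.61

Gamma(k,θ) with k>1 has mode (k−1)θ, so θ = 32/(k−1).
Need P(X < 50.7) = 0.9 with θ tied to k this way. Start at k = 2, θ = 32: P(X<50.7) ≈ 0.470.
Too low — raise k to concentrate. Iterating converges to k ≈ 9.86.
Then θ = 32/(9.86−1) ≈ 3.61.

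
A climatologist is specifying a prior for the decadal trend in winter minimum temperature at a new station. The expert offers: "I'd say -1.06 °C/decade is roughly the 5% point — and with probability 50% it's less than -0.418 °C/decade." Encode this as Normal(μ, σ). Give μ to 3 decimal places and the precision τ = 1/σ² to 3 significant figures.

μ = -0.418, τ = 6.56

The p-quantile of Normal(μ,σ) is μ + z_p·σ, with z_{0.05} = -1.645 and z_{0.5} = 0.
Eliminate σ: μ = (z₂·x₁ − z₁·x₂)/(z₂ − z₁) = (0·-1.06 − (-1.645)·-0.418)/1.645 = -0.418.
Then σ = (x₂ − x₁)/(z₂ − z₁) = (-0.418 − -1.06)/1.645 = 0.390.
Precision τ = 1/σ² = 1/0.3903² = 6.56.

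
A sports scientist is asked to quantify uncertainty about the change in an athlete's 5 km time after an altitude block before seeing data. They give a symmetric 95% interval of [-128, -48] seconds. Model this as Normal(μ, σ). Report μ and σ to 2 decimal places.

A symmetric 95% interval runs μ ± z·σ with z = 1.96.
Half-width = 40, so σ = 40/1.96 = 20.41.
μ is the interval midpoint, -88.00.

μ = -88.00, σ = 20.41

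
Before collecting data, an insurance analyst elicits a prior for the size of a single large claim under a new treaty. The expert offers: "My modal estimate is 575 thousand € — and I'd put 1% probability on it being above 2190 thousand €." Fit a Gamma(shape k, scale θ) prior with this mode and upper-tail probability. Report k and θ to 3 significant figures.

Gamma(k,θ) with k>1 has mode (k−1)θ, so θ = 575/(k−1).
Need P(X < 2190) = 0.99 with θ tied to k this way. Start at k = 2, θ = 575: P(X<2190) ≈ 0.893.
Too low — raise k to concentrate. Iterating converges to k ≈ 3.37.
Then θ = 575/(3.37−1) ≈ 243.

k ≈ 3.37, θ ≈ 243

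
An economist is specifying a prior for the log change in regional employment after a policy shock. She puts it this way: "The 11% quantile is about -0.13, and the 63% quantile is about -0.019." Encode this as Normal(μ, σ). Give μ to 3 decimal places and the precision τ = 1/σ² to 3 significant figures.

For Normal(μ,σ), the p-quantile is μ + z_p·σ. Here z_{0.11} = -1.227, z_{0.63} = 0.3319.
So -0.13 = μ − 1.227σ and -0.019 = μ + 0.3319σ.
Subtracting: σ = (-0.019 − -0.13)/(0.3319 − (-1.227)) = 0.071.
Then μ = -0.13 − (-1.227)·0.071 = -0.043.
Precision τ = 1/σ² = 1/0.07123² = 197.

μ = -0.043, τ = 197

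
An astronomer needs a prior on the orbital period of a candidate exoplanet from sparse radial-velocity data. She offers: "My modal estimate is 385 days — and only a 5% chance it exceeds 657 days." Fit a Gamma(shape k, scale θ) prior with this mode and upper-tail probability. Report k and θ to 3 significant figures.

k ≈ 10.8, θ ≈ 39.4

Gamma(k,θ) with k>1 has mode (k−1)θ, so θ = 385/(k−1).
Need P(X < 657) = 0.95 with θ tied to k this way. Start at k = 2, θ = 385: P(X<657) ≈ 0.509.
Too low — raise k to concentrate. Iterating converges to k ≈ 10.8.
Then θ = 385/(10.8−1) ≈ 39.4.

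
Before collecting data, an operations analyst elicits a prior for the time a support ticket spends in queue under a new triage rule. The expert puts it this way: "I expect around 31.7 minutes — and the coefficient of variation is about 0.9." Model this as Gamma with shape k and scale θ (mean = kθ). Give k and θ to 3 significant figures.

For Gamma(k, scale θ): mean = kθ, variance = kθ², so CV = 1/√k.
CV = 0.9, hence k = 1/CV² = 1.23.
Then θ = mean/k = 31.7/1.23 = 25.7.

k ≈ 1.23, θ ≈ 25.7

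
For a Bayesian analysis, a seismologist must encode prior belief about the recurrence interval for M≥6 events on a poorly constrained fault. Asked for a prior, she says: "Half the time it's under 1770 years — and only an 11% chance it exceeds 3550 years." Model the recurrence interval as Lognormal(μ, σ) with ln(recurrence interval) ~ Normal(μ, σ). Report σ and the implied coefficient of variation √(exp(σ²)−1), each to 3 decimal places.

σ ≈ 0.567, CV ≈ 0.616

If T ~ Lognormal(μ,σ) then ln T ~ Normal(μ,σ), so the p-quantile of ln T is μ + z_p·σ.
ln(1770) = 7.479 and ln(3550) = 8.175; z_{0.5} = 0, z_{0.89} = 1.227.
σ = (8.175 − 7.479)/(1.227 − (0)) = 0.567.
μ = 7.479 − (0)·0.567 = 7.479.
CV = √(exp(σ²)−1) = √(exp(0.3220)−1) = 0.616.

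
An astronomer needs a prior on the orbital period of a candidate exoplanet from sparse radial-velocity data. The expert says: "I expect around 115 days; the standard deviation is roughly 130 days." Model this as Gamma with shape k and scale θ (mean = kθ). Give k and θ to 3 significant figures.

k ≈ 0.783, θ ≈ 147

For Gamma(k, scale θ): mean = kθ, variance = kθ², so CV = 1/√k.
CV = SD/mean = 130/115 = 1.13, hence k = 1/CV² = 0.783.
Then θ = mean/k = 115/0.783 = 147.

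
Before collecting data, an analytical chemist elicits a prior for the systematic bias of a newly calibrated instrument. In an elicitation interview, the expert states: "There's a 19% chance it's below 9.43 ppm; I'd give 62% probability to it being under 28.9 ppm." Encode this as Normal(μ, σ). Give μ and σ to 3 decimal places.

μ = 23.874, σ = 16.453

For Normal(μ,σ), the p-quantile is μ + z_p·σ. Here z_{0.19} = -0.8779, z_{0.62} = 0.3055.
So 9.43 = μ − 0.8779σ and 28.9 = μ + 0.3055σ.
Subtracting: σ = (28.9 − 9.43)/(0.3055 − (-0.8779)) = 16.453.
Then μ = 9.43 − (-0.8779)·16.453 = 23.874.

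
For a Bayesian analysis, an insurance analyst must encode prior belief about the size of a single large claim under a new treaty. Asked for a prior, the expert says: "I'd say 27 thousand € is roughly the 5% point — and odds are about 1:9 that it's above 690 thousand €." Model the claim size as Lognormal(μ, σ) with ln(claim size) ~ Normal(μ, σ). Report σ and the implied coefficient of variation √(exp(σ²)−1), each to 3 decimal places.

σ ≈ 1.107, CV ≈ 1.552

If T ~ Lognormal(μ,σ) then ln T ~ Normal(μ,σ), so the p-quantile of ln T is μ + z_p·σ.
ln(27) = 3.296 and ln(690) = 6.537; z_{0.05} = -1.645, z_{0.9} = 1.282.
σ = (6.537 − 3.296)/(1.282 − (-1.645)) = 1.107.
μ = 3.296 − (-1.645)·1.107 = 5.117.
CV = √(exp(σ²)−1) = √(exp(1.2265)−1) = 1.552.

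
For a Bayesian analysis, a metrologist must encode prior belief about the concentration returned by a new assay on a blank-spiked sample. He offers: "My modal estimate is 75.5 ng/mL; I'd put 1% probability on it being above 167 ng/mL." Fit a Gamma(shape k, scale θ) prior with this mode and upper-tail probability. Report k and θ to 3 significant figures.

Gamma(k,θ) with k>1 has mode (k−1)θ, so θ = 75.5/(k−1).
Need P(X < 167) = 0.99 with θ tied to k this way. Start at k = 2, θ = 75.5: P(X<167) ≈ 0.648.
Too low — raise k to concentrate. Iterating converges to k ≈ 8.64.
Then θ = 75.5/(8.64−1) ≈ 9.88.

k ≈ 8.64, θ ≈ 9.88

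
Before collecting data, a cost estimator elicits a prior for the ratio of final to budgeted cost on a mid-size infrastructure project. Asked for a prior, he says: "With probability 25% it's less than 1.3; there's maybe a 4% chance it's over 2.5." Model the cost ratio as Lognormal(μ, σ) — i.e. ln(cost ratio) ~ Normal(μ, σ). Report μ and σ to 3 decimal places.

If T ~ Lognormal(μ,σ) then ln T ~ Normal(μ,σ), so the p-quantile of ln T is μ + z_p·σ.
ln(1.3) = 0.2624 and ln(2.5) = 0.9163; z_{0.25} = -0.6745, z_{0.96} = 1.751.
σ = (0.9163 − 0.2624)/(1.751 − (-0.6745)) = 0.270.
μ = 0.2624 − (-0.6745)·0.270 = 0.444.

μ ≈ 0.444, σ ≈ 0.270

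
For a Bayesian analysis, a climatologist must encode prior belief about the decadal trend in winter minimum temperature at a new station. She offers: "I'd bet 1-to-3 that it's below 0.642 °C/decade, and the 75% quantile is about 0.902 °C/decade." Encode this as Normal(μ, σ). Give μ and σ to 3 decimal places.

For Normal(μ,σ), the p-quantile is μ + z_p·σ. Here z_{0.25} = -0.6745, z_{0.75} = 0.6745.
So 0.642 = μ − 0.6745σ and 0.902 = μ + 0.6745σ.
Subtracting: σ = (0.902 − 0.642)/(0.6745 − (-0.6745)) = 0.193.
Then μ = 0.642 − (-0.6745)·0.193 = 0.772.

μ = 0.772, σ = 0.193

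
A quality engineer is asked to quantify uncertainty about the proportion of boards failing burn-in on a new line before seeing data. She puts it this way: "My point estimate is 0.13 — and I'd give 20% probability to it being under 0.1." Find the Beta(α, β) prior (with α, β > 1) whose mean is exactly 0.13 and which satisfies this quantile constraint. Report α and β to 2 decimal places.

With mean 0.13 fixed, write α = 0.13s, β = 0.87s where s = α+β.
Need P(θ < 0.1) = 0.2 under Beta(0.13s, 0.87s). Normal approximation: (q−m)/√(m(1−m)/s) ≈ z_{0.2} = -0.842, so s ≈ 0.13·0.87·(-0.842)²/(0.1−0.13)² = 89.0.
At s = 89.0: P(θ<0.1) ≈ 0.205. Adjusting to match 0.2 gives s ≈ 92.14.
So α = 0.13·92.14 ≈ 11.98, β = 0.87·92.14 ≈ 80.16.

α ≈ 11.98, β ≈ 80.16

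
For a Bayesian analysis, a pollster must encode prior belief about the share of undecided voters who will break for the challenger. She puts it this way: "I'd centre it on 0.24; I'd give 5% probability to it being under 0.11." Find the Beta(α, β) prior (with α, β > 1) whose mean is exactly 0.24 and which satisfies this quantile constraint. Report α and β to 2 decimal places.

With mean 0.24 fixed, write α = 0.24s, β = 0.76s where s = α+β.
Need P(θ < 0.11) = 0.05 under Beta(0.24s, 0.76s). Normal approximation: (q−m)/√(m(1−m)/s) ≈ z_{0.05} = -1.64, so s ≈ 0.24·0.76·(-1.64)²/(0.11−0.24)² = 29.2.
At s = 29.2: P(θ<0.11) ≈ 0.030. Adjusting to match 0.05 gives s ≈ 22.81.
So α = 0.24·22.81 ≈ 5.48, β = 0.76·22.81 ≈ 17.34.

α ≈ 5.48, β ≈ 17.34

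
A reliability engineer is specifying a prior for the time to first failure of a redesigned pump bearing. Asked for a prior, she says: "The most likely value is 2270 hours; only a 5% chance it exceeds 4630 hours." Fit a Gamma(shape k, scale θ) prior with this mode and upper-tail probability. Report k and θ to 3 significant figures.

Gamma(k,θ) with k>1 has mode (k−1)θ, so θ = 2270/(k−1).
Need P(X < 4630) = 0.95 with θ tied to k this way. Start at k = 2, θ = 2270: P(X<4630) ≈ 0.605.
Too low — raise k to concentrate. Iterating converges to k ≈ 6.45.
Then θ = 2270/(6.45−1) ≈ 417.

k ≈ 6.45, θ ≈ 417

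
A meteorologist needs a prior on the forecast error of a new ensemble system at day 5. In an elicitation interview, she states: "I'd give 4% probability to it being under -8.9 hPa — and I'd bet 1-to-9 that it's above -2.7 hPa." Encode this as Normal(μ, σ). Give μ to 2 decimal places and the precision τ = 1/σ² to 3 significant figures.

For Normal(μ,σ), the p-quantile is μ + z_p·σ. Here z_{0.04} = -1.751, z_{0.9} = 1.282.
So -8.9 = μ − 1.751σ and -2.7 = μ + 1.282σ.
Subtracting: σ = (-2.7 − -8.9)/(1.282 − (-1.751)) = 2.04.
Then μ = -8.9 − (-1.751)·2.04 = -5.32.
Precision τ = 1/σ² = 1/2.045² = 0.239.

μ = -5.32, τ = 0.239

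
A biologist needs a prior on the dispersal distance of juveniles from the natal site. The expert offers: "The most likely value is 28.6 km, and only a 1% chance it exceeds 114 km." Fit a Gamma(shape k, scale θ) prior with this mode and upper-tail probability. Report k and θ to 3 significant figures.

Gamma(k,θ) with k>1 has mode (k−1)θ, so θ = 28.6/(k−1).
Need P(X < 114) = 0.99 with θ tied to k this way. Start at k = 2, θ = 28.6: P(X<114) ≈ 0.907.
Too low — raise k to concentrate. Iterating converges to k ≈ 3.19.
Then θ = 28.6/(3.19−1) ≈ 13.1.

k ≈ 3.19, θ ≈ 13.1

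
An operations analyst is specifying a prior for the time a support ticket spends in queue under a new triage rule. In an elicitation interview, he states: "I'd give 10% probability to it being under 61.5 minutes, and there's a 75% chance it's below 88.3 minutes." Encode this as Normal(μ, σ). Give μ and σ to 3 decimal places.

μ = 79.059, σ = 13.701

For Normal(μ,σ), the p-quantile is μ + z_p·σ. Here z_{0.1} = -1.282, z_{0.75} = 0.6745.
So 61.5 = μ − 1.282σ and 88.3 = μ + 0.6745σ.
Subtracting: σ = (88.3 − 61.5)/(0.6745 − (-1.282)) = 13.701.
Then μ = 61.5 − (-1.282)·13.701 = 79.059.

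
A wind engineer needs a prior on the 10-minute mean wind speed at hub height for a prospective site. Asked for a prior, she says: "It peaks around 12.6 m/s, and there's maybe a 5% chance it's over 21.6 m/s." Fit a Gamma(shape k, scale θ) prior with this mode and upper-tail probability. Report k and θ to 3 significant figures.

Gamma(k,θ) with k>1 has mode (k−1)θ, so θ = 12.6/(k−1).
Need P(X < 21.6) = 0.95 with θ tied to k this way. Start at k = 2, θ = 12.6: P(X<21.6) ≈ 0.511.
Too low — raise k to concentrate. Iterating converges to k ≈ 10.6.
Then θ = 12.6/(10.6−1) ≈ 1.31.

k ≈ 10.6, θ ≈ 1.31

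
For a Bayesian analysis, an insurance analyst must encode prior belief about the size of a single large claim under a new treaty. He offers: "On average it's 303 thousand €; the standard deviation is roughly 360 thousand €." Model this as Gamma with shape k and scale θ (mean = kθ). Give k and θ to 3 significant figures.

For Gamma(k, scale θ): mean = kθ, variance = kθ², so CV = 1/√k.
CV = SD/mean = 360/303 = 1.188, hence k = 1/CV² = 0.708.
Then θ = mean/k = 303/0.708 = 428.

k ≈ 0.708, θ ≈ 428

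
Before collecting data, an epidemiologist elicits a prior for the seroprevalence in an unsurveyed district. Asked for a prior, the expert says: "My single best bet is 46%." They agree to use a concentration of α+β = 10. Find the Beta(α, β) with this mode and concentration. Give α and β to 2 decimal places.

α = 4.68, β = 5.32

For α,β > 1 the Beta mode is (α−1)/(α+β−2). With α+β = 10, the mode is (α−1)/8.
Set (α−1)/8 = 0.46 → α = 1 + 0.46·8 = 4.68.
β = 10 − α = 5.32.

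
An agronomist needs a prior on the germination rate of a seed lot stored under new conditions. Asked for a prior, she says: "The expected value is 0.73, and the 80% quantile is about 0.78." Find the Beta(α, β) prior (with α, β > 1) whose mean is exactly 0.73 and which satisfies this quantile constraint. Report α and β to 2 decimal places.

α ≈ 41.86, β ≈ 15.48

With mean 0.73 fixed, write α = 0.73s, β = 0.27s where s = α+β.
Need P(θ < 0.78) = 0.8 under Beta(0.73s, 0.27s). Normal approximation: (q−m)/√(m(1−m)/s) ≈ z_{0.8} = 0.842, so s ≈ 0.73·0.27·(0.842)²/(0.78−0.73)² = 55.8.
At s = 55.8: P(θ<0.78) ≈ 0.797. Adjusting to match 0.8 gives s ≈ 57.34.
So α = 0.73·57.34 ≈ 41.86, β = 0.27·57.34 ≈ 15.48.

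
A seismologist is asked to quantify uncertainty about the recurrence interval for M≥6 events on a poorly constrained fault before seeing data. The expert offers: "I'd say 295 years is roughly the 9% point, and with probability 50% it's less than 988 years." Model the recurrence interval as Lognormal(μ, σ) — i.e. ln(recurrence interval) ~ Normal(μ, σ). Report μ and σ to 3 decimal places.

μ ≈ 6.896, σ ≈ 0.902

If T ~ Lognormal(μ,σ) then ln T ~ Normal(μ,σ), so the p-quantile of ln T is μ + z_p·σ.
ln(295) = 5.687 and ln(988) = 6.896; z_{0.09} = -1.341, z_{0.5} = 0.
σ = (6.896 − 5.687)/(0 − (-1.341)) = 0.902.
μ = 5.687 − (-1.341)·0.902 = 6.896.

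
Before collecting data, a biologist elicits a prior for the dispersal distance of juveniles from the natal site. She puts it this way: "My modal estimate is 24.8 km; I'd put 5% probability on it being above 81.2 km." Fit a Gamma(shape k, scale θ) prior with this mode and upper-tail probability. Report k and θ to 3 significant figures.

k ≈ 2.86, θ ≈ 13.4

Gamma(k,θ) with k>1 has mode (k−1)θ, so θ = 24.8/(k−1).
Need P(X < 81.2) = 0.95 with θ tied to k this way. Start at k = 2, θ = 24.8: P(X<81.2) ≈ 0.838.
Too low — raise k to concentrate. Iterating converges to k ≈ 2.86.
Then θ = 24.8/(2.86−1) ≈ 13.4.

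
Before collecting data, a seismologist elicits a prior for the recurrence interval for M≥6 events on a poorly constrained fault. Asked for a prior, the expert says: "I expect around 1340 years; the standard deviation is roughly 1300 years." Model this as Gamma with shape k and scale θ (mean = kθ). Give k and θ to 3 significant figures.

k ≈ 1.06, θ ≈ 1260

For Gamma(k, scale θ): mean = kθ, variance = kθ², so CV = 1/√k.
CV = SD/mean = 1300/1340 = 0.9701, hence k = 1/CV² = 1.06.
Then θ = mean/k = 1340/1.06 = 1260.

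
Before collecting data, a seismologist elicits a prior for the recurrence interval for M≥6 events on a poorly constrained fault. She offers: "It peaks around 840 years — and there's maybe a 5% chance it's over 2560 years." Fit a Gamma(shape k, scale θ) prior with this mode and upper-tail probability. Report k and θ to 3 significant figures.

k ≈ 3.13, θ ≈ 395

Gamma(k,θ) with k>1 has mode (k−1)θ, so θ = 840/(k−1).
Need P(X < 2560) = 0.95 with θ tied to k this way. Start at k = 2, θ = 840: P(X<2560) ≈ 0.808.
Too low — raise k to concentrate. Iterating converges to k ≈ 3.13.
Then θ = 840/(3.13−1) ≈ 395.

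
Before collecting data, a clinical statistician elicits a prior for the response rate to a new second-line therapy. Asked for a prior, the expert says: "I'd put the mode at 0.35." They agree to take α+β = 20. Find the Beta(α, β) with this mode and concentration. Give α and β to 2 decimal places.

α = 7.30, β = 12.70

For α,β > 1 the Beta mode is (α−1)/(α+β−2). With α+β = 20, the mode is (α−1)/18.
Set (α−1)/18 = 0.35 → α = 1 + 0.35·18 = 7.30.
β = 20 − α = 12.70.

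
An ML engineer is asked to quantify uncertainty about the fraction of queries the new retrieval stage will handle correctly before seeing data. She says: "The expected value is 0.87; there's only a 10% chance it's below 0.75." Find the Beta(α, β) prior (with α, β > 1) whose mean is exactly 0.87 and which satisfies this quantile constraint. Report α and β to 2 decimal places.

α ≈ 12.21, β ≈ 1.82

With mean 0.87 fixed, write α = 0.87s, β = 0.13s where s = α+β.
Need P(θ < 0.75) = 0.1 under Beta(0.87s, 0.13s). Normal approximation: (q−m)/√(m(1−m)/s) ≈ z_{0.1} = -1.28, so s ≈ 0.87·0.13·(-1.28)²/(0.75−0.87)² = 12.9.
At s = 12.9: P(θ<0.75) ≈ 0.107. Adjusting to match 0.1 gives s ≈ 14.04.
So α = 0.87·14.04 ≈ 12.21, β = 0.13·14.04 ≈ 1.82.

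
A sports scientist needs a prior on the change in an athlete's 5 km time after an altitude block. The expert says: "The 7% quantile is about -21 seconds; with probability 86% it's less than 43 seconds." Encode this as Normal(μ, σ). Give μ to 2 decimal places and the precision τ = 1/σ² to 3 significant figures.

μ = 15.95, τ = 0.0016

For Normal(μ,σ), the p-quantile is μ + z_p·σ. Here z_{0.07} = -1.476, z_{0.86} = 1.08.
So -21 = μ − 1.476σ and 43 = μ + 1.08σ.
Subtracting: σ = (43 − -21)/(1.08 − (-1.476)) = 25.04.
Then μ = -21 − (-1.476)·25.04 = 15.95.
Precision τ = 1/σ² = 1/25.04² = 0.0016.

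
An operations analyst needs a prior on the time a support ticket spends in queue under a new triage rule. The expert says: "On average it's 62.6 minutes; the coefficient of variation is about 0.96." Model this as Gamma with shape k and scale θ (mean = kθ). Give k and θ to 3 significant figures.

k ≈ 1.09, θ ≈ 57.7

For Gamma(k, scale θ): mean = kθ, variance = kθ², so CV = 1/√k.
CV = 0.96, hence k = 1/CV² = 1.09.
Then θ = mean/k = 62.6/1.09 = 57.7.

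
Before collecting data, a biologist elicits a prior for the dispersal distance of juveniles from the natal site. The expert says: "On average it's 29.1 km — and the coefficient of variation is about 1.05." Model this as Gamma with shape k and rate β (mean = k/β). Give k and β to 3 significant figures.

k ≈ 0.907, β ≈ 0.0312

For Gamma(k, rate β): mean = k/β, variance = k/β², so CV = 1/√k.
CV = 1.05, hence k = 1/CV² = 0.907.
Then β = k/mean = 0.907/29.1 = 0.0312.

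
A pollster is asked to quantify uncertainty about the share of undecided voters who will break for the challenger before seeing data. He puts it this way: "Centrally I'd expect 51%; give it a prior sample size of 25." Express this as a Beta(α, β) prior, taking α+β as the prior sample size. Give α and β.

α = 12.75, β = 12.25

Under the effective-sample-size interpretation, Beta(α, β) has prior mean α/(α+β) and prior sample size α+β.
So α+β = 25 and α/(α+β) = 0.51, giving α = 0.51·25 = 12.75 and β = 25 − 12.75 = 12.25.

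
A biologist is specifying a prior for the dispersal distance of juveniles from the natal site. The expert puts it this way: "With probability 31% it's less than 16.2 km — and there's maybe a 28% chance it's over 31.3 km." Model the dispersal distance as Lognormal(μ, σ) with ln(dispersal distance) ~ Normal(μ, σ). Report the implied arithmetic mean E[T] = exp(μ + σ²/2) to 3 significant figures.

If T ~ Lognormal(μ,σ) then ln T ~ Normal(μ,σ), so the p-quantile of ln T is μ + z_p·σ.
ln(16.2) = 2.785 and ln(31.3) = 3.444; z_{0.31} = -0.4959, z_{0.72} = 0.5828.
σ = (3.444 − 2.785)/(0.5828 − (-0.4959)) = 0.611.
μ = 2.785 − (-0.4959)·0.611 = 3.088.
E[T] = exp(μ + σ²/2) = exp(3.088 + 0.1864) = 26.4 km.

E[T] ≈ 26.4 km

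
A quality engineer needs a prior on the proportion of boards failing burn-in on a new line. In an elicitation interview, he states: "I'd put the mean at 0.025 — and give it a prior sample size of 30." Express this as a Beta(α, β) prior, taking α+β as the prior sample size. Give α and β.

Under the effective-sample-size interpretation, Beta(α, β) has prior mean α/(α+β) and prior sample size α+β.
So α+β = 30 and α/(α+β) = 0.025, giving α = 0.025·30 = 0.75 and β = 30 − 0.75 = 29.25.

α = 0.75, β = 29.25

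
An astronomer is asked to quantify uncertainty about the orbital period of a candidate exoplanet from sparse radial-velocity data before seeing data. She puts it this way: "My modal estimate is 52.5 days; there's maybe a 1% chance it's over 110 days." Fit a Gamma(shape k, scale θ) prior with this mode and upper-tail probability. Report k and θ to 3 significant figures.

k ≈ 9.9, θ ≈ 5.9

Gamma(k,θ) with k>1 has mode (k−1)θ, so θ = 52.5/(k−1).
Need P(X < 110) = 0.99 with θ tied to k this way. Start at k = 2, θ = 52.5: P(X<110) ≈ 0.619.
Too low — raise k to concentrate. Iterating converges to k ≈ 9.9.
Then θ = 52.5/(9.9−1) ≈ 5.9.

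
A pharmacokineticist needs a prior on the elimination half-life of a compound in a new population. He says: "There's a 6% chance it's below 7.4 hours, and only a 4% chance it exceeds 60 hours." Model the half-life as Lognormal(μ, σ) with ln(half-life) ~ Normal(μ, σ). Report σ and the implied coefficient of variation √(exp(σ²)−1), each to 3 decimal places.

σ ≈ 0.633, CV ≈ 0.702

If T ~ Lognormal(μ,σ) then ln T ~ Normal(μ,σ), so the p-quantile of ln T is μ + z_p·σ.
ln(7.4) = 2.001 and ln(60) = 4.094; z_{0.06} = -1.555, z_{0.96} = 1.751.
σ = (4.094 − 2.001)/(1.751 − (-1.555)) = 0.633.
μ = 2.001 − (-1.555)·0.633 = 2.986.
CV = √(exp(σ²)−1) = √(exp(0.4009)−1) = 0.702.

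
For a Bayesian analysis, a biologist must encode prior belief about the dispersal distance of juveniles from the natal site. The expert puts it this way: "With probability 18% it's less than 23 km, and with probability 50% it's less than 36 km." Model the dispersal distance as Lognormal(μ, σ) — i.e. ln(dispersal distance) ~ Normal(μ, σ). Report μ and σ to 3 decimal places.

If T ~ Lognormal(μ,σ) then ln T ~ Normal(μ,σ), so the p-quantile of ln T is μ + z_p·σ.
ln(23) = 3.135 and ln(36) = 3.584; z_{0.18} = -0.9154, z_{0.5} = 0.
σ = (3.584 − 3.135)/(0 − (-0.9154)) = 0.489.
μ = 3.135 − (-0.9154)·0.489 = 3.584.

μ ≈ 3.584, σ ≈ 0.489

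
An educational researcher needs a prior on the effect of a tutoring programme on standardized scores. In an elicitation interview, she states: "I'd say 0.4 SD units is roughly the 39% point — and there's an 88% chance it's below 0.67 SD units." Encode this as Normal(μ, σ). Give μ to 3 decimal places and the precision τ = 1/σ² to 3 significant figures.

μ = 0.452, τ = 29

The p-quantile of Normal(μ,σ) is μ + z_p·σ, with z_{0.39} = -0.2793 and z_{0.88} = 1.175.
Eliminate σ: μ = (z₂·x₁ − z₁·x₂)/(z₂ − z₁) = (1.175·0.4 − (-0.2793)·0.67)/1.454 = 0.452.
Then σ = (x₂ − x₁)/(z₂ − z₁) = (0.67 − 0.4)/1.454 = 0.186.
Precision τ = 1/σ² = 1/0.1857² = 29.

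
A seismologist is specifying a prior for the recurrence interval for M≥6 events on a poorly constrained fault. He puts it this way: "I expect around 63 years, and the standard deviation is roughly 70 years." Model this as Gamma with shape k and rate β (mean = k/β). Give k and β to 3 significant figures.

k ≈ 0.81, β ≈ 0.0129

For Gamma(k, rate β): mean = k/β, variance = k/β², so CV = 1/√k.
CV = SD/mean = 70/63 = 1.111, hence k = 1/CV² = 0.81.
Then β = k/mean = 0.81/63 = 0.0129.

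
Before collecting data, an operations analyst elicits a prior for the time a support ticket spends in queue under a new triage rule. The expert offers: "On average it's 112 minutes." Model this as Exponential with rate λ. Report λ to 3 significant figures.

Exponential mean = 1/λ, so λ = 1/112.0 = 0.00893.

λ ≈ 0.00893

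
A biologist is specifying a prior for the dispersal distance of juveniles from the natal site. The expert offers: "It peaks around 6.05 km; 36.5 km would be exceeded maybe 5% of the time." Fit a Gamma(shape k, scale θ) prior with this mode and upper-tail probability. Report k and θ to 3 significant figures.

k ≈ 1.71, θ ≈ 8.57

Gamma(k,θ) with k>1 has mode (k−1)θ, so θ = 6.05/(k−1).
Need P(X < 36.5) = 0.95 with θ tied to k this way. Start at k = 2, θ = 6.05: P(X<36.5) ≈ 0.983.
Too high — lower k to spread out. Iterating converges to k ≈ 1.71.
Then θ = 6.05/(1.71−1) ≈ 8.57.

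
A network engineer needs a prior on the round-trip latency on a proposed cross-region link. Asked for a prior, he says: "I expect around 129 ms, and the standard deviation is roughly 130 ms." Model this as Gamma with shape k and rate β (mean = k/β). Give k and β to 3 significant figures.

k ≈ 0.985, β ≈ 0.00763

For Gamma(k, rate β): mean = k/β, variance = k/β², so CV = 1/√k.
CV = SD/mean = 130/129 = 1.008, hence k = 1/CV² = 0.985.
Then β = k/mean = 0.985/129 = 0.00763.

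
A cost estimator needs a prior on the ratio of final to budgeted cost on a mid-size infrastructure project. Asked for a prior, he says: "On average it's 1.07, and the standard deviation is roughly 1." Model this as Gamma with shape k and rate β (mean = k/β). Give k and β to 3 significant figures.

For Gamma(k, rate β): mean = k/β, variance = k/β², so CV = 1/√k.
CV = SD/mean = 1/1.07 = 0.9346, hence k = 1/CV² = 1.14.
Then β = k/mean = 1.14/1.07 = 1.07.

k ≈ 1.14, β ≈ 1.07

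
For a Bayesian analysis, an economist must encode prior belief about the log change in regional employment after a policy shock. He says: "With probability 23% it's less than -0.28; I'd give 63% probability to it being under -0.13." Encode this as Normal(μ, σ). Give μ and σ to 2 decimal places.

μ = -0.18, σ = 0.14

The p-quantile of Normal(μ,σ) is μ + z_p·σ, with z_{0.23} = -0.7388 and z_{0.63} = 0.3319.
Eliminate σ: μ = (z₂·x₁ − z₁·x₂)/(z₂ − z₁) = (0.3319·-0.28 − (-0.7388)·-0.13)/1.071 = -0.18.
Then σ = (x₂ − x₁)/(z₂ − z₁) = (-0.13 − -0.28)/1.071 = 0.14.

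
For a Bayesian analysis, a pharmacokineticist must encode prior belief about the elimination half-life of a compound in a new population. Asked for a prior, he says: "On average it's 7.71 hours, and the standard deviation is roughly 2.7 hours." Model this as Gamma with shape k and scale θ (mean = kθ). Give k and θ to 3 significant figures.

k ≈ 8.15, θ ≈ 0.946

For Gamma(k, scale θ): mean = kθ, variance = kθ², so CV = 1/√k.
CV = SD/mean = 2.7/7.71 = 0.3502, hence k = 1/CV² = 8.15.
Then θ = mean/k = 7.71/8.15 = 0.946.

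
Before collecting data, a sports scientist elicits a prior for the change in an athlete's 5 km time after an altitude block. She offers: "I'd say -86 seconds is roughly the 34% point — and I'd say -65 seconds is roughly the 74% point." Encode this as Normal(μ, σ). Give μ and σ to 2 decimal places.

For Normal(μ,σ), the p-quantile is μ + z_p·σ. Here z_{0.34} = -0.4125, z_{0.74} = 0.6433.
So -86 = μ − 0.4125σ and -65 = μ + 0.6433σ.
Subtracting: σ = (-65 − -86)/(0.6433 − (-0.4125)) = 19.89.
Then μ = -86 − (-0.4125)·19.89 = -77.80.

μ = -77.80, σ = 19.89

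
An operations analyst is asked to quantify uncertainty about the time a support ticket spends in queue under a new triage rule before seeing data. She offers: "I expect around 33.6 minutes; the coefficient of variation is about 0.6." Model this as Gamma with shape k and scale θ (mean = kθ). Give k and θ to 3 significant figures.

For Gamma(k, scale θ): mean = kθ, variance = kθ², so CV = 1/√k.
CV = 0.6, hence k = 1/CV² = 2.78.
Then θ = mean/k = 33.6/2.78 = 12.1.

k ≈ 2.78, θ ≈ 12.1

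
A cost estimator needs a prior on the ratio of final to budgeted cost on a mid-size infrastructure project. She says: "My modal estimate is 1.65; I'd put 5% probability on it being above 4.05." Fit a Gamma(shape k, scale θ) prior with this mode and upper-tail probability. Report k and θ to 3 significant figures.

k ≈ 4.38, θ ≈ 0.489

Gamma(k,θ) with k>1 has mode (k−1)θ, so θ = 1.65/(k−1).
Need P(X < 4.05) = 0.95 with θ tied to k this way. Start at k = 2, θ = 1.65: P(X<4.05) ≈ 0.703.
Too low — raise k to concentrate. Iterating converges to k ≈ 4.38.
Then θ = 1.65/(4.38−1) ≈ 0.489.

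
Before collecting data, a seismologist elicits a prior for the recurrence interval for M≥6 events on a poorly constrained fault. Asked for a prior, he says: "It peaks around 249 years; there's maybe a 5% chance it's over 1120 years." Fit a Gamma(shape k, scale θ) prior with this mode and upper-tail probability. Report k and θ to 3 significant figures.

k ≈ 2.09, θ ≈ 229

Gamma(k,θ) with k>1 has mode (k−1)θ, so θ = 249/(k−1).
Need P(X < 1120) = 0.95 with θ tied to k this way. Start at k = 2, θ = 249: P(X<1120) ≈ 0.939.
Too low — raise k to concentrate. Iterating converges to k ≈ 2.09.
Then θ = 249/(2.09−1) ≈ 229.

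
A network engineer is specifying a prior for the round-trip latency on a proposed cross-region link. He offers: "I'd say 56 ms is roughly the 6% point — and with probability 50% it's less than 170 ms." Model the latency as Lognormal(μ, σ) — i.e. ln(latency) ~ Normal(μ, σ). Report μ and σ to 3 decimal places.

μ ≈ 5.136, σ ≈ 0.714

If T ~ Lognormal(μ,σ) then ln T ~ Normal(μ,σ), so the p-quantile of ln T is μ + z_p·σ.
ln(56) = 4.025 and ln(170) = 5.136; z_{0.06} = -1.555, z_{0.5} = 0.
σ = (5.136 − 4.025)/(0 − (-1.555)) = 0.714.
μ = 4.025 − (-1.555)·0.714 = 5.136.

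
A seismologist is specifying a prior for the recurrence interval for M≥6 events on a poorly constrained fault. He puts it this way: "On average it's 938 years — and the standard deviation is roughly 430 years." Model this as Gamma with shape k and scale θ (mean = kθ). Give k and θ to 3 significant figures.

k ≈ 4.76, θ ≈ 197

For Gamma(k, scale θ): mean = kθ, variance = kθ², so CV = 1/√k.
CV = SD/mean = 430/938 = 0.4584, hence k = 1/CV² = 4.76.
Then θ = mean/k = 938/4.76 = 197.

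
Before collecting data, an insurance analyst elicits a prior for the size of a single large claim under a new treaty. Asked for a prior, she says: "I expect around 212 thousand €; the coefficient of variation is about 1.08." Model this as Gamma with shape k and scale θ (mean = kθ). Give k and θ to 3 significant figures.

For Gamma(k, scale θ): mean = kθ, variance = kθ², so CV = 1/√k.
CV = 1.08, hence k = 1/CV² = 0.857.
Then θ = mean/k = 212/0.857 = 247.

k ≈ 0.857, θ ≈ 247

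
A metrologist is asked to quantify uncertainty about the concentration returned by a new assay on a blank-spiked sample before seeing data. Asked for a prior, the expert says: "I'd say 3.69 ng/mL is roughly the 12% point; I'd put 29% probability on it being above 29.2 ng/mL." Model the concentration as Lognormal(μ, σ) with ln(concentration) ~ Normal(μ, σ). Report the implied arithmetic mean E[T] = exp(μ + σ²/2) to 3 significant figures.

E[T] ≈ 30.8 ng/mL

If T ~ Lognormal(μ,σ) then ln T ~ Normal(μ,σ), so the p-quantile of ln T is μ + z_p·σ.
ln(3.69) = 1.306 and ln(29.2) = 3.374; z_{0.12} = -1.175, z_{0.71} = 0.5534.
σ = (3.374 − 1.306)/(0.5534 − (-1.175)) = 1.197.
μ = 1.306 − (-1.175)·1.197 = 2.712.
E[T] = exp(μ + σ²/2) = exp(2.712 + 0.7162) = 30.8 ng/mL.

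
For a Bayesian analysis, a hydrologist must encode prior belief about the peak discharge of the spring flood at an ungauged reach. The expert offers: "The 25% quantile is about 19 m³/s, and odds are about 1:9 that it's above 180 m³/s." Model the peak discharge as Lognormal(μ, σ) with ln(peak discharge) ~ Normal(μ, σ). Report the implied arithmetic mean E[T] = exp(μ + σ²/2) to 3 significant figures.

E[T] ≈ 79.9 m³/s

If T ~ Lognormal(μ,σ) then ln T ~ Normal(μ,σ), so the p-quantile of ln T is μ + z_p·σ.
ln(19) = 2.944 and ln(180) = 5.193; z_{0.25} = -0.6745, z_{0.9} = 1.282.
σ = (5.193 − 2.944)/(1.282 − (-0.6745)) = 1.150.
μ = 2.944 − (-0.6745)·1.150 = 3.720.
E[T] = exp(μ + σ²/2) = exp(3.720 + 0.6607) = 79.9 m³/s.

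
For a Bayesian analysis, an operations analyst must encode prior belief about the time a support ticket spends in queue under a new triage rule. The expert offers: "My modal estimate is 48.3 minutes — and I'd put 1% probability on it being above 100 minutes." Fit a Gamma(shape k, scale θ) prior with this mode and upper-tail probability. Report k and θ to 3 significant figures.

k ≈ 10.2, θ ≈ 5.24

Gamma(k,θ) with k>1 has mode (k−1)θ, so θ = 48.3/(k−1).
Need P(X < 100) = 0.99 with θ tied to k this way. Start at k = 2, θ = 48.3: P(X<100) ≈ 0.613.
Too low — raise k to concentrate. Iterating converges to k ≈ 10.2.
Then θ = 48.3/(10.2−1) ≈ 5.24.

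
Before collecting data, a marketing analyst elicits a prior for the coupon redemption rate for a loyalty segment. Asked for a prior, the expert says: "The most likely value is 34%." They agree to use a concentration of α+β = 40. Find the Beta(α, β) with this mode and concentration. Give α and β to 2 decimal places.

α = 13.92, β = 26.08

For α,β > 1 the Beta mode is (α−1)/(α+β−2). With α+β = 40, the mode is (α−1)/38.
Set (α−1)/38 = 0.34 → α = 1 + 0.34·38 = 13.92.
β = 40 − α = 26.08.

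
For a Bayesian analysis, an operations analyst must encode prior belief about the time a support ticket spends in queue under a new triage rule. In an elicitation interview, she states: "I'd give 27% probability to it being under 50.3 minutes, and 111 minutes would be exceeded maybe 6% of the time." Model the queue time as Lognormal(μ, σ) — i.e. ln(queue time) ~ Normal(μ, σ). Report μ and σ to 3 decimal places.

μ ≈ 4.142, σ ≈ 0.365

If T ~ Lognormal(μ,σ) then ln T ~ Normal(μ,σ), so the p-quantile of ln T is μ + z_p·σ.
ln(50.3) = 3.918 and ln(111) = 4.71; z_{0.27} = -0.6128, z_{0.94} = 1.555.
σ = (4.71 − 3.918)/(1.555 − (-0.6128)) = 0.365.
μ = 3.918 − (-0.6128)·0.365 = 4.142.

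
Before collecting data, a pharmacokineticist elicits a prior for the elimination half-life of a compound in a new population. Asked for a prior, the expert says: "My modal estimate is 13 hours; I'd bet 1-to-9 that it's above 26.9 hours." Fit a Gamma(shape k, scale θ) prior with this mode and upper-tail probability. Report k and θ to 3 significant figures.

Gamma(k,θ) with k>1 has mode (k−1)θ, so θ = 13/(k−1).
Need P(X < 26.9) = 0.9 with θ tied to k this way. Start at k = 2, θ = 13: P(X<26.9) ≈ 0.612.
Too low — raise k to concentrate. Iterating converges to k ≈ 4.63.
Then θ = 13/(4.63−1) ≈ 3.58.

k ≈ 4.63, θ ≈ 3.58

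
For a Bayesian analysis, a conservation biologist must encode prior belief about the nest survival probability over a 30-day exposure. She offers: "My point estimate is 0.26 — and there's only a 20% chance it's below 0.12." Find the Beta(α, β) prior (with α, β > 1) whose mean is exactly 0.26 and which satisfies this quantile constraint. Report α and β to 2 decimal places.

α ≈ 1.85, β ≈ 5.26

With mean 0.26 fixed, write α = 0.26s, β = 0.74s where s = α+β.
Need P(θ < 0.12) = 0.2 under Beta(0.26s, 0.74s). Normal approximation: (q−m)/√(m(1−m)/s) ≈ z_{0.2} = -0.842, so s ≈ 0.26·0.74·(-0.842)²/(0.12−0.26)² = 7.0.
At s = 7.0: P(θ<0.12) ≈ 0.204. Adjusting to match 0.2 gives s ≈ 7.11.
So α = 0.26·7.11 ≈ 1.85, β = 0.74·7.11 ≈ 5.26.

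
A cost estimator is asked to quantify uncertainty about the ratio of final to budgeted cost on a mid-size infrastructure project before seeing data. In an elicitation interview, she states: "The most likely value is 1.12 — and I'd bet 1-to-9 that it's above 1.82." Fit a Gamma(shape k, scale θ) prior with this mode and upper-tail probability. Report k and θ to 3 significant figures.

k ≈ 8.99, θ ≈ 0.14

Gamma(k,θ) with k>1 has mode (k−1)θ, so θ = 1.12/(k−1).
Need P(X < 1.82) = 0.9 with θ tied to k this way. Start at k = 2, θ = 1.12: P(X<1.82) ≈ 0.483.
Too low — raise k to concentrate. Iterating converges to k ≈ 8.99.
Then θ = 1.12/(8.99−1) ≈ 0.14.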